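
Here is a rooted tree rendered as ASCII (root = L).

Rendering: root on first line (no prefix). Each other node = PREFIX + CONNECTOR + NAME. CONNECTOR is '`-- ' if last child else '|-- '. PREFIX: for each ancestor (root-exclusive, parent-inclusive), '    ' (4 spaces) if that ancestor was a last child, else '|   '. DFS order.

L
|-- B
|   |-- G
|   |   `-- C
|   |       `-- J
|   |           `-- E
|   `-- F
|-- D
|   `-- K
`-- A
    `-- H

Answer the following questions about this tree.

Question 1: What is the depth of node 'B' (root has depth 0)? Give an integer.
Path from root to B: L -> B
Depth = number of edges = 1

Answer: 1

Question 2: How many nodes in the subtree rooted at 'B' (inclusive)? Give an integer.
Answer: 6

Derivation:
Subtree rooted at B contains: B, C, E, F, G, J
Count = 6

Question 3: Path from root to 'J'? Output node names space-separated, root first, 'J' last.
Answer: L B G C J

Derivation:
Walk down from root: L -> B -> G -> C -> J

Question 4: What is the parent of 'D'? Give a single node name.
Answer: L

Derivation:
Scan adjacency: D appears as child of L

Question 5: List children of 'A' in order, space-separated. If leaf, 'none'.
Node A's children (from adjacency): H

Answer: H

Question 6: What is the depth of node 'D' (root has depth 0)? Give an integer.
Path from root to D: L -> D
Depth = number of edges = 1

Answer: 1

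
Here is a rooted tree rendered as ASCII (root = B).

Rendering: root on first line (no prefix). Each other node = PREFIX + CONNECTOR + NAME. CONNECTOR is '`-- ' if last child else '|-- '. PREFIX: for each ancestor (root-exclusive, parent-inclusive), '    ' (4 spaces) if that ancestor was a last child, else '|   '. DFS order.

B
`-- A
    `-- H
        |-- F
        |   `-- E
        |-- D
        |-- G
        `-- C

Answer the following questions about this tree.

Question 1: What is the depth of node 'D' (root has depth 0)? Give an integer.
Answer: 3

Derivation:
Path from root to D: B -> A -> H -> D
Depth = number of edges = 3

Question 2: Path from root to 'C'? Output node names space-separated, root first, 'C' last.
Walk down from root: B -> A -> H -> C

Answer: B A H C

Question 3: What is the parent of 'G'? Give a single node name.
Scan adjacency: G appears as child of H

Answer: H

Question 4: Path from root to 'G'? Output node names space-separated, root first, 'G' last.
Walk down from root: B -> A -> H -> G

Answer: B A H G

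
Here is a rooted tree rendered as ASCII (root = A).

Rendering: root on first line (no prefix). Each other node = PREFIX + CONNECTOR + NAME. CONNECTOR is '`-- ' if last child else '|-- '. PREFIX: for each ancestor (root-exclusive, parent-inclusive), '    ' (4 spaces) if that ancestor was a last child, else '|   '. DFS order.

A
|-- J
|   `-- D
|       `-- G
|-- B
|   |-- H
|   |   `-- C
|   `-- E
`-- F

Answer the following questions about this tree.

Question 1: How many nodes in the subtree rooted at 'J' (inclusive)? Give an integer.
Subtree rooted at J contains: D, G, J
Count = 3

Answer: 3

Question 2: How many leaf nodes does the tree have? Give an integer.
Leaves (nodes with no children): C, E, F, G

Answer: 4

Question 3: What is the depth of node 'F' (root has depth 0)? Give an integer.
Path from root to F: A -> F
Depth = number of edges = 1

Answer: 1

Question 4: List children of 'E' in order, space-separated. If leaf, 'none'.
Answer: none

Derivation:
Node E's children (from adjacency): (leaf)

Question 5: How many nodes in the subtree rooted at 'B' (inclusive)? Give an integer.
Answer: 4

Derivation:
Subtree rooted at B contains: B, C, E, H
Count = 4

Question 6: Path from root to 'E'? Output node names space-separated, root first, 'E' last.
Answer: A B E

Derivation:
Walk down from root: A -> B -> E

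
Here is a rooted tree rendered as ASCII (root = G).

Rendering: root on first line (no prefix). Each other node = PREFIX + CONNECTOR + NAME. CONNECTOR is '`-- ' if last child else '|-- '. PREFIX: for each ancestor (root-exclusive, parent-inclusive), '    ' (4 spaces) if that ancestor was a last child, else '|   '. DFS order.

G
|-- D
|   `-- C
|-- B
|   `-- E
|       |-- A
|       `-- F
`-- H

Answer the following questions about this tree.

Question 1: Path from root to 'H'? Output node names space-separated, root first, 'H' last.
Walk down from root: G -> H

Answer: G H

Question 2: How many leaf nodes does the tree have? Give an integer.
Answer: 4

Derivation:
Leaves (nodes with no children): A, C, F, H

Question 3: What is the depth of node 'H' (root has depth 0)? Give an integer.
Path from root to H: G -> H
Depth = number of edges = 1

Answer: 1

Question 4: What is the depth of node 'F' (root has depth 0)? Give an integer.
Answer: 3

Derivation:
Path from root to F: G -> B -> E -> F
Depth = number of edges = 3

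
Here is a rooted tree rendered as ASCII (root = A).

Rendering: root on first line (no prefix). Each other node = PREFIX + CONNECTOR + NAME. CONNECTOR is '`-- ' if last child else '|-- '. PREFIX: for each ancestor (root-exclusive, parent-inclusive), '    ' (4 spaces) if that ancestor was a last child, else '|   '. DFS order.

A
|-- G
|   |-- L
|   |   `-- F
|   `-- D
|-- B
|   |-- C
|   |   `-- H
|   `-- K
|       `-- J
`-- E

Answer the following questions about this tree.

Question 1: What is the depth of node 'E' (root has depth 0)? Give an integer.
Path from root to E: A -> E
Depth = number of edges = 1

Answer: 1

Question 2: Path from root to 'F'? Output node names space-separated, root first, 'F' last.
Walk down from root: A -> G -> L -> F

Answer: A G L F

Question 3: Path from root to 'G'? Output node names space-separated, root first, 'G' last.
Answer: A G

Derivation:
Walk down from root: A -> G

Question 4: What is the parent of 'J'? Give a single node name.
Scan adjacency: J appears as child of K

Answer: K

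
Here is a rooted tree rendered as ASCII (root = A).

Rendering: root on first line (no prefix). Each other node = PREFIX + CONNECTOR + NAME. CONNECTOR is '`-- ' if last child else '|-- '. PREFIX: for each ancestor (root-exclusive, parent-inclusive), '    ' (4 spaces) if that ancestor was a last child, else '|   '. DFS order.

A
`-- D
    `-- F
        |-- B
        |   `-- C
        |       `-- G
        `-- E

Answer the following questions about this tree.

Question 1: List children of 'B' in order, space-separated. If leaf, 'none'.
Node B's children (from adjacency): C

Answer: C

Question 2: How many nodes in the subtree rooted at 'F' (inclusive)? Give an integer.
Answer: 5

Derivation:
Subtree rooted at F contains: B, C, E, F, G
Count = 5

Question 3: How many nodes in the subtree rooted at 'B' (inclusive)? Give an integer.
Subtree rooted at B contains: B, C, G
Count = 3

Answer: 3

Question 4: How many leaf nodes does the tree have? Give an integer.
Leaves (nodes with no children): E, G

Answer: 2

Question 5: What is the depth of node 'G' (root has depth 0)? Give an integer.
Answer: 5

Derivation:
Path from root to G: A -> D -> F -> B -> C -> G
Depth = number of edges = 5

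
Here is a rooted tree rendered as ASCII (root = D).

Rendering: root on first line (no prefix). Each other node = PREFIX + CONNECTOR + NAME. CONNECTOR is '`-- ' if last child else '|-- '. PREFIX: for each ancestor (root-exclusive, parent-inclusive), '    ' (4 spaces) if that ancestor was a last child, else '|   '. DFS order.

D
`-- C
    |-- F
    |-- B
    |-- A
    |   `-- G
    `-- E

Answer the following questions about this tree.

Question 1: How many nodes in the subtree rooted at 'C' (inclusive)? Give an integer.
Answer: 6

Derivation:
Subtree rooted at C contains: A, B, C, E, F, G
Count = 6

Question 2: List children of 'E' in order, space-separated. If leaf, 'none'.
Node E's children (from adjacency): (leaf)

Answer: none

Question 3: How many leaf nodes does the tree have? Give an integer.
Answer: 4

Derivation:
Leaves (nodes with no children): B, E, F, G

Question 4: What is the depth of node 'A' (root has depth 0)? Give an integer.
Answer: 2

Derivation:
Path from root to A: D -> C -> A
Depth = number of edges = 2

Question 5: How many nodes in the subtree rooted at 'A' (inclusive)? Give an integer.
Subtree rooted at A contains: A, G
Count = 2

Answer: 2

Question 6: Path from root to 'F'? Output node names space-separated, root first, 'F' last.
Answer: D C F

Derivation:
Walk down from root: D -> C -> F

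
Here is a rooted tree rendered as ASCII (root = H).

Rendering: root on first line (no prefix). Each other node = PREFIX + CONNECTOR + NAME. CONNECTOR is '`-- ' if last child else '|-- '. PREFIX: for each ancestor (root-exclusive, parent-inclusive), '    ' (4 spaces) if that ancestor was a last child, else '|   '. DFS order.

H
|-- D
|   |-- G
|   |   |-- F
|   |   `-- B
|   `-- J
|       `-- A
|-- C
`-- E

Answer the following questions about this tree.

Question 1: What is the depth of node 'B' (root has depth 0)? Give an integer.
Answer: 3

Derivation:
Path from root to B: H -> D -> G -> B
Depth = number of edges = 3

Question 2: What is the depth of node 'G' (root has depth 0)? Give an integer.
Answer: 2

Derivation:
Path from root to G: H -> D -> G
Depth = number of edges = 2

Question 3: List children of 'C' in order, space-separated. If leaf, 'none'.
Node C's children (from adjacency): (leaf)

Answer: none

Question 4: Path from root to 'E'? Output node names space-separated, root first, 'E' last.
Walk down from root: H -> E

Answer: H E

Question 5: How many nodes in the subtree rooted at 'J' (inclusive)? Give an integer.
Answer: 2

Derivation:
Subtree rooted at J contains: A, J
Count = 2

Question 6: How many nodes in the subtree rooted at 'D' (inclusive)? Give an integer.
Subtree rooted at D contains: A, B, D, F, G, J
Count = 6

Answer: 6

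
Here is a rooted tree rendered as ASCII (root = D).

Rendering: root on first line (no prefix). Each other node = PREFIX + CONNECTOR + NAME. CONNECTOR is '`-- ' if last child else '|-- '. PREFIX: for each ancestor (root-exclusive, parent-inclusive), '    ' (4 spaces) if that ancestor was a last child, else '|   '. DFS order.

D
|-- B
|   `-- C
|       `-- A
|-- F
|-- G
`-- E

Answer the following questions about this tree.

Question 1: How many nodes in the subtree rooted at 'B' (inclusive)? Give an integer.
Answer: 3

Derivation:
Subtree rooted at B contains: A, B, C
Count = 3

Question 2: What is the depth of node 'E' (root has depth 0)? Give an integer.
Answer: 1

Derivation:
Path from root to E: D -> E
Depth = number of edges = 1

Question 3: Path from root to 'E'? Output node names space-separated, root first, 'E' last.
Answer: D E

Derivation:
Walk down from root: D -> E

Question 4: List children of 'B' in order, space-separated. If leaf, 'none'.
Node B's children (from adjacency): C

Answer: C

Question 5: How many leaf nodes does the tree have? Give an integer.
Leaves (nodes with no children): A, E, F, G

Answer: 4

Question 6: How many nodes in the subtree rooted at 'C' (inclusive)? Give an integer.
Subtree rooted at C contains: A, C
Count = 2

Answer: 2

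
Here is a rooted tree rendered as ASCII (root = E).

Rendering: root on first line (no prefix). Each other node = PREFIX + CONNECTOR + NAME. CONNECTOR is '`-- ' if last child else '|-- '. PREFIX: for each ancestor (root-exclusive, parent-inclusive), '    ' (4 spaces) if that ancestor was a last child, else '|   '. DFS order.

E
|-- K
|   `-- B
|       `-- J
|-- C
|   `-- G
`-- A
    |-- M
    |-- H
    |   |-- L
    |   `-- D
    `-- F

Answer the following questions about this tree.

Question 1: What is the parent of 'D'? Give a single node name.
Scan adjacency: D appears as child of H

Answer: H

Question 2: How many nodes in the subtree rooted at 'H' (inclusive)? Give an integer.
Subtree rooted at H contains: D, H, L
Count = 3

Answer: 3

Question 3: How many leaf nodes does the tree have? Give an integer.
Leaves (nodes with no children): D, F, G, J, L, M

Answer: 6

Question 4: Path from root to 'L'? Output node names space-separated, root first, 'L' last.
Walk down from root: E -> A -> H -> L

Answer: E A H L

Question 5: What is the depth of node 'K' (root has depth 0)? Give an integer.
Path from root to K: E -> K
Depth = number of edges = 1

Answer: 1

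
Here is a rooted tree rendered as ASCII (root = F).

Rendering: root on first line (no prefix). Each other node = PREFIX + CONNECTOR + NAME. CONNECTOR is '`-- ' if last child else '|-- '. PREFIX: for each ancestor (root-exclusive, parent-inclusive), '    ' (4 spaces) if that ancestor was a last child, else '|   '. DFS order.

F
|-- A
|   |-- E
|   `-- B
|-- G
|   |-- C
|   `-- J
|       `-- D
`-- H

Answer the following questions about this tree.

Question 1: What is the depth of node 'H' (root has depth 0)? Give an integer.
Answer: 1

Derivation:
Path from root to H: F -> H
Depth = number of edges = 1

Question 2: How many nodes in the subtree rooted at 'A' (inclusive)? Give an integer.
Answer: 3

Derivation:
Subtree rooted at A contains: A, B, E
Count = 3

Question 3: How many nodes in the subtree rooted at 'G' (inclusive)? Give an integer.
Answer: 4

Derivation:
Subtree rooted at G contains: C, D, G, J
Count = 4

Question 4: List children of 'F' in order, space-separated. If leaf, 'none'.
Node F's children (from adjacency): A, G, H

Answer: A G H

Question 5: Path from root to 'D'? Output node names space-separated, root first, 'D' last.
Walk down from root: F -> G -> J -> D

Answer: F G J D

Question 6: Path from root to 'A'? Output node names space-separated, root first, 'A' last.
Answer: F A

Derivation:
Walk down from root: F -> A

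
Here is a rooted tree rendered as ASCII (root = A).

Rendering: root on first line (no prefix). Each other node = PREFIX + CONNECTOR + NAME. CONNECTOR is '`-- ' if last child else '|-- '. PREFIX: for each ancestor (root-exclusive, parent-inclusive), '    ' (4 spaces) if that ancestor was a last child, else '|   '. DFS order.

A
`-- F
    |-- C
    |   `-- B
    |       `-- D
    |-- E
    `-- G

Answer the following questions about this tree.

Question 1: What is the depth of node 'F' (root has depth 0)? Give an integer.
Answer: 1

Derivation:
Path from root to F: A -> F
Depth = number of edges = 1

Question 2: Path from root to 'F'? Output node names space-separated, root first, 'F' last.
Answer: A F

Derivation:
Walk down from root: A -> F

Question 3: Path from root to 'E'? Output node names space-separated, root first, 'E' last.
Walk down from root: A -> F -> E

Answer: A F E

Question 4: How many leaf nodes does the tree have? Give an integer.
Answer: 3

Derivation:
Leaves (nodes with no children): D, E, G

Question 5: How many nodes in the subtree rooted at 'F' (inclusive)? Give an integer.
Answer: 6

Derivation:
Subtree rooted at F contains: B, C, D, E, F, G
Count = 6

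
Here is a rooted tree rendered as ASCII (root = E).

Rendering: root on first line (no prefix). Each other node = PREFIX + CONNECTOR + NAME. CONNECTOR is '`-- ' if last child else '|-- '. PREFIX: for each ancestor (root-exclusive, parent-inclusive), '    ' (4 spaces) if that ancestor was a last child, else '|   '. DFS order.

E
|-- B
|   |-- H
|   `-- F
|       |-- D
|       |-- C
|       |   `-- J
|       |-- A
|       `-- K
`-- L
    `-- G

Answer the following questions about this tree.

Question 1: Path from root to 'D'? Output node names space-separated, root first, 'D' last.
Walk down from root: E -> B -> F -> D

Answer: E B F D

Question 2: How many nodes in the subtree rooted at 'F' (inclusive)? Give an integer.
Answer: 6

Derivation:
Subtree rooted at F contains: A, C, D, F, J, K
Count = 6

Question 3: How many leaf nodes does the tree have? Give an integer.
Answer: 6

Derivation:
Leaves (nodes with no children): A, D, G, H, J, K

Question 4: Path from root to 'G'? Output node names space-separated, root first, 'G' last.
Walk down from root: E -> L -> G

Answer: E L G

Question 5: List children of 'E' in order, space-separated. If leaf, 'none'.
Answer: B L

Derivation:
Node E's children (from adjacency): B, L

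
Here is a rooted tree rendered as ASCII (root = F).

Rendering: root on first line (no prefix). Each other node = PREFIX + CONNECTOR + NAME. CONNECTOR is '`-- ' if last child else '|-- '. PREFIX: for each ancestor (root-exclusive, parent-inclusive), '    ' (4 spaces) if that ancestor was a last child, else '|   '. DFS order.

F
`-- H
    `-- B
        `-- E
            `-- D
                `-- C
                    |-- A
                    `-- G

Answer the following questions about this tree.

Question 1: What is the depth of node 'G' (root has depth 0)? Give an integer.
Answer: 6

Derivation:
Path from root to G: F -> H -> B -> E -> D -> C -> G
Depth = number of edges = 6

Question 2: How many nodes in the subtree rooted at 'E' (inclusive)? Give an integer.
Answer: 5

Derivation:
Subtree rooted at E contains: A, C, D, E, G
Count = 5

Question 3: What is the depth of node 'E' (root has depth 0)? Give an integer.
Answer: 3

Derivation:
Path from root to E: F -> H -> B -> E
Depth = number of edges = 3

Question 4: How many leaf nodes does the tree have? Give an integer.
Answer: 2

Derivation:
Leaves (nodes with no children): A, G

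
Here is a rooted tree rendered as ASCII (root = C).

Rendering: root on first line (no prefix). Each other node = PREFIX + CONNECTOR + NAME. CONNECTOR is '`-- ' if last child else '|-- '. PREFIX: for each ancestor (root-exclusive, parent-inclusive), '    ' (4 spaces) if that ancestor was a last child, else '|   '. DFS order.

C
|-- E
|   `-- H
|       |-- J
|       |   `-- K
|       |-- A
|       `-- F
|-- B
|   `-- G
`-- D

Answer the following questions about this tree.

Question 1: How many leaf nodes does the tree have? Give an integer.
Leaves (nodes with no children): A, D, F, G, K

Answer: 5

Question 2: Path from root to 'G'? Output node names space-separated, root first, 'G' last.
Answer: C B G

Derivation:
Walk down from root: C -> B -> G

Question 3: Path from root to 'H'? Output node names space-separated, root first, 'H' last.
Answer: C E H

Derivation:
Walk down from root: C -> E -> H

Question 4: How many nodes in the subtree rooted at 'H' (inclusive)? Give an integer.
Subtree rooted at H contains: A, F, H, J, K
Count = 5

Answer: 5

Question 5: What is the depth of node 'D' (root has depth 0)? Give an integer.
Answer: 1

Derivation:
Path from root to D: C -> D
Depth = number of edges = 1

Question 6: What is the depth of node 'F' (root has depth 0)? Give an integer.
Path from root to F: C -> E -> H -> F
Depth = number of edges = 3

Answer: 3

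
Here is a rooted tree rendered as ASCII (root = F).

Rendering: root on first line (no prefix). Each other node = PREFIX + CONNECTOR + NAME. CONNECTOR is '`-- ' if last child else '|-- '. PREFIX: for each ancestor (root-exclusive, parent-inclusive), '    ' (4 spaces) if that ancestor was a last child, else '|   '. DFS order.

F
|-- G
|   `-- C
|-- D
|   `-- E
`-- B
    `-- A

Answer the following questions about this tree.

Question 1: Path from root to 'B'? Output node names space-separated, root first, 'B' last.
Walk down from root: F -> B

Answer: F B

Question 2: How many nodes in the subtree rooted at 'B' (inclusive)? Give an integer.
Subtree rooted at B contains: A, B
Count = 2

Answer: 2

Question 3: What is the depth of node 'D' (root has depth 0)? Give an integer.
Path from root to D: F -> D
Depth = number of edges = 1

Answer: 1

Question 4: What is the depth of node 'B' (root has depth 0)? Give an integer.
Path from root to B: F -> B
Depth = number of edges = 1

Answer: 1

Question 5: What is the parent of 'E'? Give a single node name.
Scan adjacency: E appears as child of D

Answer: D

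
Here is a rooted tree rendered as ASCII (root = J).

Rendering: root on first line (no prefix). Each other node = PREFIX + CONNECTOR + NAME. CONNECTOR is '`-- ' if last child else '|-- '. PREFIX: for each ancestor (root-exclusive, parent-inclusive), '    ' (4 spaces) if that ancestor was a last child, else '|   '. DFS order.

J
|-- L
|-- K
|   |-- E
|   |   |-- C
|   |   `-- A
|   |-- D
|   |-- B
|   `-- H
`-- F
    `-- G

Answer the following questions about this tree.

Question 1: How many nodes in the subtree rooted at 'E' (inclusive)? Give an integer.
Subtree rooted at E contains: A, C, E
Count = 3

Answer: 3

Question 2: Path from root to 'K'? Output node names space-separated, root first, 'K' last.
Answer: J K

Derivation:
Walk down from root: J -> K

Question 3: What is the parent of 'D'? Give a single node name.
Scan adjacency: D appears as child of K

Answer: K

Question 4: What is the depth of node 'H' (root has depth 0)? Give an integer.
Answer: 2

Derivation:
Path from root to H: J -> K -> H
Depth = number of edges = 2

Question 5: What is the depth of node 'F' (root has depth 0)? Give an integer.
Path from root to F: J -> F
Depth = number of edges = 1

Answer: 1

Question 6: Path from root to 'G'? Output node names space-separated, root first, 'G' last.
Walk down from root: J -> F -> G

Answer: J F G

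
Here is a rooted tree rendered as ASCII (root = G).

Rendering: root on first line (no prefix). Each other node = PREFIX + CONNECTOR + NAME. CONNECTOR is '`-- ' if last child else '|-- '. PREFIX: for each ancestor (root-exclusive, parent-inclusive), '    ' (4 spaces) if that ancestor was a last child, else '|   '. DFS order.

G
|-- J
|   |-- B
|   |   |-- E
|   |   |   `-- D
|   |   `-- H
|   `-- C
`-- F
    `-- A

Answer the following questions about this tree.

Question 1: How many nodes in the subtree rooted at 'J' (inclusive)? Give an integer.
Answer: 6

Derivation:
Subtree rooted at J contains: B, C, D, E, H, J
Count = 6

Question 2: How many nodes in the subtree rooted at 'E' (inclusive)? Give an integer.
Subtree rooted at E contains: D, E
Count = 2

Answer: 2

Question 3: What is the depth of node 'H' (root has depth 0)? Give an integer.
Answer: 3

Derivation:
Path from root to H: G -> J -> B -> H
Depth = number of edges = 3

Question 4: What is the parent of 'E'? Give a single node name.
Answer: B

Derivation:
Scan adjacency: E appears as child of B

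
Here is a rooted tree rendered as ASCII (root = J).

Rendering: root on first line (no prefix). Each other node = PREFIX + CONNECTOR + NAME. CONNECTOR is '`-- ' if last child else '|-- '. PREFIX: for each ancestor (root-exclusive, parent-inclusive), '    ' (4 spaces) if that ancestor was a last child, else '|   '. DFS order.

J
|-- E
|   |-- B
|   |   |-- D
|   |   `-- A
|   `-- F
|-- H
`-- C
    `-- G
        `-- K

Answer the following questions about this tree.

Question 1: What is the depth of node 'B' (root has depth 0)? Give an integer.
Path from root to B: J -> E -> B
Depth = number of edges = 2

Answer: 2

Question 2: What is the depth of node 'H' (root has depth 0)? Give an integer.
Path from root to H: J -> H
Depth = number of edges = 1

Answer: 1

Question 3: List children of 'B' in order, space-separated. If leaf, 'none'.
Node B's children (from adjacency): D, A

Answer: D A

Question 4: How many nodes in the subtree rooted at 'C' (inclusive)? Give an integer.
Answer: 3

Derivation:
Subtree rooted at C contains: C, G, K
Count = 3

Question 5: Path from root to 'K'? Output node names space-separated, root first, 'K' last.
Walk down from root: J -> C -> G -> K

Answer: J C G K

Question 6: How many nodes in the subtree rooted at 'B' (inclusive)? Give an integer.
Subtree rooted at B contains: A, B, D
Count = 3

Answer: 3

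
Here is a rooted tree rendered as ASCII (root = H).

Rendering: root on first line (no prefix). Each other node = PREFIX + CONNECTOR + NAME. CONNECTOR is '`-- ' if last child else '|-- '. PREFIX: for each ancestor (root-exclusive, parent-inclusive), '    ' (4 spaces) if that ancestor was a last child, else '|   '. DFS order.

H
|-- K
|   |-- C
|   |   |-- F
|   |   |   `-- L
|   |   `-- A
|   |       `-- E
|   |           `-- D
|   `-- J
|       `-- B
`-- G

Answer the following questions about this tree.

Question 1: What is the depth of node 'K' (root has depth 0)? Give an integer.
Answer: 1

Derivation:
Path from root to K: H -> K
Depth = number of edges = 1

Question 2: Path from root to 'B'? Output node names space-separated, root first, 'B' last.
Walk down from root: H -> K -> J -> B

Answer: H K J B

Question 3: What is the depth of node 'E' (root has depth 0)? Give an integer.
Answer: 4

Derivation:
Path from root to E: H -> K -> C -> A -> E
Depth = number of edges = 4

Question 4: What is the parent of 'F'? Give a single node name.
Scan adjacency: F appears as child of C

Answer: C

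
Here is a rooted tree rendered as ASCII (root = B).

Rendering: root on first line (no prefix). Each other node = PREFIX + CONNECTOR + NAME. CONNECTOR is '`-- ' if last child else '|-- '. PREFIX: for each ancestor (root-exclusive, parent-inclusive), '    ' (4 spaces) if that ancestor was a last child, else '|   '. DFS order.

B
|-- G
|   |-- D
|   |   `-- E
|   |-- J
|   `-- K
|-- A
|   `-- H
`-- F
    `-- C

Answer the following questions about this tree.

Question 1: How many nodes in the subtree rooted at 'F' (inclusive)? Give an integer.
Answer: 2

Derivation:
Subtree rooted at F contains: C, F
Count = 2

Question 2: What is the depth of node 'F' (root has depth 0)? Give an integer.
Answer: 1

Derivation:
Path from root to F: B -> F
Depth = number of edges = 1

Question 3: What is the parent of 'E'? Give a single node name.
Scan adjacency: E appears as child of D

Answer: D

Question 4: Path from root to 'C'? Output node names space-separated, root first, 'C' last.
Walk down from root: B -> F -> C

Answer: B F C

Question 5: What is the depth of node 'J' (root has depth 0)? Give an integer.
Answer: 2

Derivation:
Path from root to J: B -> G -> J
Depth = number of edges = 2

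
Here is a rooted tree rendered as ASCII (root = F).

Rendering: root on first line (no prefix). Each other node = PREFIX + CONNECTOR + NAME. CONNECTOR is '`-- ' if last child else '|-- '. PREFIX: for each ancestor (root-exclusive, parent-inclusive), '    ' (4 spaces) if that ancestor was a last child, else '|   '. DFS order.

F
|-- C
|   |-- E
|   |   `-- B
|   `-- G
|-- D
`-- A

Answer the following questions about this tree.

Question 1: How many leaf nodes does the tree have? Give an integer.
Leaves (nodes with no children): A, B, D, G

Answer: 4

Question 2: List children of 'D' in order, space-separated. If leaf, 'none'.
Answer: none

Derivation:
Node D's children (from adjacency): (leaf)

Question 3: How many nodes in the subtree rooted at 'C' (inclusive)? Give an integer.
Subtree rooted at C contains: B, C, E, G
Count = 4

Answer: 4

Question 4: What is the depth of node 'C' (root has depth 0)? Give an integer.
Answer: 1

Derivation:
Path from root to C: F -> C
Depth = number of edges = 1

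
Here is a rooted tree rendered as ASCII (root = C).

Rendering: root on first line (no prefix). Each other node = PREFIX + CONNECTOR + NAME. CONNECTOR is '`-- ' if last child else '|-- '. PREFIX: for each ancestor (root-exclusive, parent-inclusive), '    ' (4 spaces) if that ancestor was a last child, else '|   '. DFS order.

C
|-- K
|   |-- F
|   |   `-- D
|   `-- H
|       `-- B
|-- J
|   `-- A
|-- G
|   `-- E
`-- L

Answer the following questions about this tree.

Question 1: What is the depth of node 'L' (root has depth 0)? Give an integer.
Answer: 1

Derivation:
Path from root to L: C -> L
Depth = number of edges = 1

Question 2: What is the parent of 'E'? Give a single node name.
Scan adjacency: E appears as child of G

Answer: G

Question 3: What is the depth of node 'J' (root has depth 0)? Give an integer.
Path from root to J: C -> J
Depth = number of edges = 1

Answer: 1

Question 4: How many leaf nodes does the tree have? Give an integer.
Leaves (nodes with no children): A, B, D, E, L

Answer: 5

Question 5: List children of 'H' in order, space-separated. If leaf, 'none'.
Node H's children (from adjacency): B

Answer: B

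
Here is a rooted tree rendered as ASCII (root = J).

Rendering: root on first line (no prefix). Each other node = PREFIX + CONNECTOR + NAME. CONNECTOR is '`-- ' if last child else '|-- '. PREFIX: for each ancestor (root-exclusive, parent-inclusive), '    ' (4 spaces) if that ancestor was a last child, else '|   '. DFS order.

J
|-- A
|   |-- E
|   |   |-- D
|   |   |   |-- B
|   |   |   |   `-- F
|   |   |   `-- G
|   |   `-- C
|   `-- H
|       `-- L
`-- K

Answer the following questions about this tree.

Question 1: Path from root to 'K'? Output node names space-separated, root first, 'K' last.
Walk down from root: J -> K

Answer: J K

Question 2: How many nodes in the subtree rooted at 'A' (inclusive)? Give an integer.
Answer: 9

Derivation:
Subtree rooted at A contains: A, B, C, D, E, F, G, H, L
Count = 9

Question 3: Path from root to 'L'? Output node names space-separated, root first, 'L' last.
Walk down from root: J -> A -> H -> L

Answer: J A H L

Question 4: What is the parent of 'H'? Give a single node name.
Scan adjacency: H appears as child of A

Answer: A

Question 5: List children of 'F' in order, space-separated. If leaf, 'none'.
Node F's children (from adjacency): (leaf)

Answer: none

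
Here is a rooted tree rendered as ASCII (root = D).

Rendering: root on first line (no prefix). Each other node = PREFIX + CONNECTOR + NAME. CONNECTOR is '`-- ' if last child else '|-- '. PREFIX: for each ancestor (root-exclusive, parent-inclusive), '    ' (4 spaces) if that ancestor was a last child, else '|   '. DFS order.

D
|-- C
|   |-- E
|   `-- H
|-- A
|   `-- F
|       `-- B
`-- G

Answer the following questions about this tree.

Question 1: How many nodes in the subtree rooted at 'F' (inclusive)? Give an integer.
Answer: 2

Derivation:
Subtree rooted at F contains: B, F
Count = 2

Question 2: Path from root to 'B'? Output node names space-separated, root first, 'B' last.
Walk down from root: D -> A -> F -> B

Answer: D A F B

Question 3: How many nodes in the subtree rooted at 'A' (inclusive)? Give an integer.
Answer: 3

Derivation:
Subtree rooted at A contains: A, B, F
Count = 3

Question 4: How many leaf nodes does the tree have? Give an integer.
Leaves (nodes with no children): B, E, G, H

Answer: 4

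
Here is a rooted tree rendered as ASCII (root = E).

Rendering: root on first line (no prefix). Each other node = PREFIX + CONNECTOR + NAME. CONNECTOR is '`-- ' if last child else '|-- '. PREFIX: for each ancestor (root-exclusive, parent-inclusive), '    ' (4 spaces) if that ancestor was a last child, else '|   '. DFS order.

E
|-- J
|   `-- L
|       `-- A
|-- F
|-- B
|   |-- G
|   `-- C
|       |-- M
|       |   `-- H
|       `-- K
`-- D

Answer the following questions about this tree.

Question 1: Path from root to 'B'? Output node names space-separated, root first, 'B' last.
Walk down from root: E -> B

Answer: E B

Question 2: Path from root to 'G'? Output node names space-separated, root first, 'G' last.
Walk down from root: E -> B -> G

Answer: E B G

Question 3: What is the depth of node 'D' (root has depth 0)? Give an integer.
Path from root to D: E -> D
Depth = number of edges = 1

Answer: 1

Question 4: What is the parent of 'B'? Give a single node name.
Scan adjacency: B appears as child of E

Answer: E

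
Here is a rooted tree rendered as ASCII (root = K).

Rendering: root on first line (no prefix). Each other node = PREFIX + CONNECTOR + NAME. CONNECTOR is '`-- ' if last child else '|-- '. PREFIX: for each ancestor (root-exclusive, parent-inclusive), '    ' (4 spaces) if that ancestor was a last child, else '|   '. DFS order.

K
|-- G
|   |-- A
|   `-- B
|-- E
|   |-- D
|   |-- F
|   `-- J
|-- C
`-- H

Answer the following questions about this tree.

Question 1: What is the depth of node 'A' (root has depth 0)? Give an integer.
Answer: 2

Derivation:
Path from root to A: K -> G -> A
Depth = number of edges = 2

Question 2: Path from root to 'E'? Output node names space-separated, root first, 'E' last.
Answer: K E

Derivation:
Walk down from root: K -> E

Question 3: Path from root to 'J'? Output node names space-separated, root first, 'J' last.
Walk down from root: K -> E -> J

Answer: K E J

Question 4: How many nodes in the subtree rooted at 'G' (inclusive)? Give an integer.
Subtree rooted at G contains: A, B, G
Count = 3

Answer: 3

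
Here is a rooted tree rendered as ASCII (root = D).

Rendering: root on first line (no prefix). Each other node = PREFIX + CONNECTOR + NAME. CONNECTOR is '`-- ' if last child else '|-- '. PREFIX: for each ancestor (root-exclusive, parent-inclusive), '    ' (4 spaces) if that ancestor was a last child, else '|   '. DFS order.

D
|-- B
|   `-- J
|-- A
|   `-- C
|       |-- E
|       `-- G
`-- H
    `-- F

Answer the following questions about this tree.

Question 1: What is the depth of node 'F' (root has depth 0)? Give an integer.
Answer: 2

Derivation:
Path from root to F: D -> H -> F
Depth = number of edges = 2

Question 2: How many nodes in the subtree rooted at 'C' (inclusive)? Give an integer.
Subtree rooted at C contains: C, E, G
Count = 3

Answer: 3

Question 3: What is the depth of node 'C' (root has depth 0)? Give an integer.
Path from root to C: D -> A -> C
Depth = number of edges = 2

Answer: 2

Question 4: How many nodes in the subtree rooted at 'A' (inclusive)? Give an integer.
Subtree rooted at A contains: A, C, E, G
Count = 4

Answer: 4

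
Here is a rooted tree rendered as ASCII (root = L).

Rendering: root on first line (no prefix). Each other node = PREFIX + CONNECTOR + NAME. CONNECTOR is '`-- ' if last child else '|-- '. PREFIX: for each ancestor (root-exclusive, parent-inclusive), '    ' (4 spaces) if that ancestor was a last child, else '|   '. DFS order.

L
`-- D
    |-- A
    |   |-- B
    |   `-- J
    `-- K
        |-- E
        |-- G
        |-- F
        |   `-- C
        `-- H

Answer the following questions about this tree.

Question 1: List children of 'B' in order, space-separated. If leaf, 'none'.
Node B's children (from adjacency): (leaf)

Answer: none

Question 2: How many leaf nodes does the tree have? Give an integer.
Leaves (nodes with no children): B, C, E, G, H, J

Answer: 6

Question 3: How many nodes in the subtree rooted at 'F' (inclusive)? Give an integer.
Subtree rooted at F contains: C, F
Count = 2

Answer: 2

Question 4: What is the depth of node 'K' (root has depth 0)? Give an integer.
Answer: 2

Derivation:
Path from root to K: L -> D -> K
Depth = number of edges = 2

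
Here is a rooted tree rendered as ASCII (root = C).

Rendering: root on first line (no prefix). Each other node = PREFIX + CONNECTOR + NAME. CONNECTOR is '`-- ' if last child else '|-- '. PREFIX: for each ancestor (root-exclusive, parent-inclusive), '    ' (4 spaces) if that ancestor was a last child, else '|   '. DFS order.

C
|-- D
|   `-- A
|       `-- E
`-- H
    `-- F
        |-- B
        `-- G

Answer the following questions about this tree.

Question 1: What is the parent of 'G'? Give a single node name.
Scan adjacency: G appears as child of F

Answer: F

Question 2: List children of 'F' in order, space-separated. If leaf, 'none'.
Node F's children (from adjacency): B, G

Answer: B G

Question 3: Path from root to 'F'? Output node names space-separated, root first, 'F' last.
Walk down from root: C -> H -> F

Answer: C H F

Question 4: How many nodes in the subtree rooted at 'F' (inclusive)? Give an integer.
Answer: 3

Derivation:
Subtree rooted at F contains: B, F, G
Count = 3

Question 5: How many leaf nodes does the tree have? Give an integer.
Leaves (nodes with no children): B, E, G

Answer: 3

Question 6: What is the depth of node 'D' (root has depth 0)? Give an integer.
Answer: 1

Derivation:
Path from root to D: C -> D
Depth = number of edges = 1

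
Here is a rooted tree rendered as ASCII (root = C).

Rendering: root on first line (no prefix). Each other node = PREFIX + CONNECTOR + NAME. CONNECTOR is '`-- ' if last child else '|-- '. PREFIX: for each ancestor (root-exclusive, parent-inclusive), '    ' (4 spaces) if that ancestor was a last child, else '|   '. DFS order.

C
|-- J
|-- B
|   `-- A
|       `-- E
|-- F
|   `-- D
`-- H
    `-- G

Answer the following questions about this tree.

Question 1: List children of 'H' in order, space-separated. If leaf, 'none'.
Node H's children (from adjacency): G

Answer: G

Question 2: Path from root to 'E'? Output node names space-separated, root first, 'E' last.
Answer: C B A E

Derivation:
Walk down from root: C -> B -> A -> E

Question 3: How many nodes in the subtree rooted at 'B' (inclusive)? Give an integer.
Subtree rooted at B contains: A, B, E
Count = 3

Answer: 3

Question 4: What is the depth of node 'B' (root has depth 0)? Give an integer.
Path from root to B: C -> B
Depth = number of edges = 1

Answer: 1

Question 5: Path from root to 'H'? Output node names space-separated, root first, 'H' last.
Walk down from root: C -> H

Answer: C H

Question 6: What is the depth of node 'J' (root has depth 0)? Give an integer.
Answer: 1

Derivation:
Path from root to J: C -> J
Depth = number of edges = 1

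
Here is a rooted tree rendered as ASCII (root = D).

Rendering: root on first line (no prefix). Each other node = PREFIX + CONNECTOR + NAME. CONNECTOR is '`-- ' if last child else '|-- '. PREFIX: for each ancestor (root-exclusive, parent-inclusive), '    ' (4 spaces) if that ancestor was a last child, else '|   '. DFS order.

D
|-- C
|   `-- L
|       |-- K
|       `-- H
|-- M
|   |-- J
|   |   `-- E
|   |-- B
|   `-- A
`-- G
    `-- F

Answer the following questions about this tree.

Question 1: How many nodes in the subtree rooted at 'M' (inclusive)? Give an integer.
Subtree rooted at M contains: A, B, E, J, M
Count = 5

Answer: 5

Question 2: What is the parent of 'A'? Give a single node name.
Scan adjacency: A appears as child of M

Answer: M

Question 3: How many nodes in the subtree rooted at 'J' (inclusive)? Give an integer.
Answer: 2

Derivation:
Subtree rooted at J contains: E, J
Count = 2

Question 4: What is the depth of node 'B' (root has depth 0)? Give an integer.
Path from root to B: D -> M -> B
Depth = number of edges = 2

Answer: 2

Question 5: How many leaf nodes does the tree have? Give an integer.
Answer: 6

Derivation:
Leaves (nodes with no children): A, B, E, F, H, K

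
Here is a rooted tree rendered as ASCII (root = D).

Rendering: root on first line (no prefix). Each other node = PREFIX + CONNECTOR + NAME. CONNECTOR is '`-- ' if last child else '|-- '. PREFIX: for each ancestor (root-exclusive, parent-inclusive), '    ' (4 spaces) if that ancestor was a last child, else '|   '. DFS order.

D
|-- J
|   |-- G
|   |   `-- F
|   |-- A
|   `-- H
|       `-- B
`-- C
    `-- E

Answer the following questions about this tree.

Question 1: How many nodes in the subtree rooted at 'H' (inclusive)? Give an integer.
Subtree rooted at H contains: B, H
Count = 2

Answer: 2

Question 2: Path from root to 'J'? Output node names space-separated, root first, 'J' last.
Answer: D J

Derivation:
Walk down from root: D -> J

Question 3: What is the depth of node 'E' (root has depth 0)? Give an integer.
Answer: 2

Derivation:
Path from root to E: D -> C -> E
Depth = number of edges = 2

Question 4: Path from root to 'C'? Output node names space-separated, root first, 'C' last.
Answer: D C

Derivation:
Walk down from root: D -> C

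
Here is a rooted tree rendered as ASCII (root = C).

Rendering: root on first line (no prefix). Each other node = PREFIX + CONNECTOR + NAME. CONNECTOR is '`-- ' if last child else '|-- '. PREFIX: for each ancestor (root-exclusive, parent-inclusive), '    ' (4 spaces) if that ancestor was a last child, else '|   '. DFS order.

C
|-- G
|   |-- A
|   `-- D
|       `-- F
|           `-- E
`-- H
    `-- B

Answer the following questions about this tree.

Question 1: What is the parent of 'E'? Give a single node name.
Scan adjacency: E appears as child of F

Answer: F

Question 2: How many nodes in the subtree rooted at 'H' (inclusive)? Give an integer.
Subtree rooted at H contains: B, H
Count = 2

Answer: 2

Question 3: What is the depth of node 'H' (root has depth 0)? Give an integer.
Answer: 1

Derivation:
Path from root to H: C -> H
Depth = number of edges = 1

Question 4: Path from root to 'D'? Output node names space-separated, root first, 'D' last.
Walk down from root: C -> G -> D

Answer: C G D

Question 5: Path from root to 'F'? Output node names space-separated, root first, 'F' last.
Answer: C G D F

Derivation:
Walk down from root: C -> G -> D -> F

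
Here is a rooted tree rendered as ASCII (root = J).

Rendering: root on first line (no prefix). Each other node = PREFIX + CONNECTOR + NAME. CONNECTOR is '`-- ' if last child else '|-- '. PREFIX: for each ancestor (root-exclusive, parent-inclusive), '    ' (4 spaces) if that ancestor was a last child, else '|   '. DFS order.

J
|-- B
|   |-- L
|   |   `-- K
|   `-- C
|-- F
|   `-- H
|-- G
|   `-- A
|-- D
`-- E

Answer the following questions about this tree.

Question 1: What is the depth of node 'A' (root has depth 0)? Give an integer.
Path from root to A: J -> G -> A
Depth = number of edges = 2

Answer: 2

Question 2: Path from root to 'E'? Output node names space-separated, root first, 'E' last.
Answer: J E

Derivation:
Walk down from root: J -> E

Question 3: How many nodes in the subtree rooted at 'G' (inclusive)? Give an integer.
Subtree rooted at G contains: A, G
Count = 2

Answer: 2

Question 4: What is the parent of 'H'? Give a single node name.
Answer: F

Derivation:
Scan adjacency: H appears as child of F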